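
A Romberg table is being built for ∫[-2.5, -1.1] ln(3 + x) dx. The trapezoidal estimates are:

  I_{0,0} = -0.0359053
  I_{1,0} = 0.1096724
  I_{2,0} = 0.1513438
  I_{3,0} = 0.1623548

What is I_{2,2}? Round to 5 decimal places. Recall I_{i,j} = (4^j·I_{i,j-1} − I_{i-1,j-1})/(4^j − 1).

I_{1,1} = (4·0.1096724 − (-0.0359053)) / 3 = 0.1581983
I_{2,1} = (4·0.1513438 − 0.1096724) / 3 = 0.1652343
I_{2,2} = (16·0.1652343 − 0.1581983) / 15 = 0.1657034

0.16570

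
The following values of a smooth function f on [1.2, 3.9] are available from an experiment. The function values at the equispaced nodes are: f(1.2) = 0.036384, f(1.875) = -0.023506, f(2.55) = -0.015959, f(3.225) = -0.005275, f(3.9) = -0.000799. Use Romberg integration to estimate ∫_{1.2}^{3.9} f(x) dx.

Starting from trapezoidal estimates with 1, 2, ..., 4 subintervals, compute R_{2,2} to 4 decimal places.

-0.0259

R_{0,0} (trapezoid, 1 panel, h=2.7000): 0.048040
R_{1,0} (trapezoid, 2 panels, h=1.3500): 0.002475
R_{2,0} (trapezoid, 4 panels, h=0.6750): -0.018190
R_{1,1} = 0.002475 + (0.002475 − 0.048040)/3 = -0.012713
R_{2,1} = -0.018190 + (-0.018190 − 0.002475)/3 = -0.025078
R_{2,2} = -0.025078 + (-0.025078 − (-0.012713))/15 = -0.025902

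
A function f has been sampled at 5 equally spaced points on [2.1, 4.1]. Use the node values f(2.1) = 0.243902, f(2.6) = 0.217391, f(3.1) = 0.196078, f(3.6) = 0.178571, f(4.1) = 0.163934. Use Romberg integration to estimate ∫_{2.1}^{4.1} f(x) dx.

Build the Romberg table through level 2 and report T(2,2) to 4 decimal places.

0.3973

T(0,0) (trapezoid, 1 panel, h=2.0000): 0.407836
T(1,0) (trapezoid, 2 panels, h=1.0000): 0.399996
T(2,0) (trapezoid, 4 panels, h=0.5000): 0.397979
T(1,1) = 0.399996 + (0.399996 − 0.407836)/3 = 0.397383
T(2,1) = 0.397979 + (0.397979 − 0.399996)/3 = 0.397307
T(2,2) = 0.397307 + (0.397307 − 0.397383)/15 = 0.397302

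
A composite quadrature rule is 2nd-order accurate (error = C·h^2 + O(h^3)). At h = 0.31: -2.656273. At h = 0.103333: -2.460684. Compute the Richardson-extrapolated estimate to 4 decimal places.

-2.4362

Extrapolated value = (9·A(h/3) − A(h)) / (9 − 1)
= (9·(-2.460684) − (-2.656273)) / 8
= -19.489883 / 8 = -2.436235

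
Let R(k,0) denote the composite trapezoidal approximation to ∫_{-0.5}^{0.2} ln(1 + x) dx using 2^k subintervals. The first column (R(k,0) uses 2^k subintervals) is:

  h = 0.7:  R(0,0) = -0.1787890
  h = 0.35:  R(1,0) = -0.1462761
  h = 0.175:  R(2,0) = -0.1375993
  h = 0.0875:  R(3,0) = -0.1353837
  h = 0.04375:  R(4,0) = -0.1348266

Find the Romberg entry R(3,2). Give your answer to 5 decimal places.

-0.13464

R(2,1) = -0.1375993 + (-0.1375993 − (-0.1462761))/3 = -0.1347070
R(3,1) = (4·(-0.1353837) − (-0.1375993)) / 3 = -0.1346452
R(3,2) = (16·(-0.1346452) − (-0.1347070)) / 15 = -0.1346411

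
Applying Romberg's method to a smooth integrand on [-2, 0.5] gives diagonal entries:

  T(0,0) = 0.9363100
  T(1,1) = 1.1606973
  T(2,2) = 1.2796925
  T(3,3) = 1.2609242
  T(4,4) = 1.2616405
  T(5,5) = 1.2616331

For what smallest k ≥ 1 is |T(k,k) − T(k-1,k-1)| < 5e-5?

k = 5

|T(1,1) − T(0,0)| = 0.2243873 ≥ 5e-5
|T(2,2) − T(1,1)| = 0.1189952 ≥ 5e-5
|T(3,3) − T(2,2)| = 0.0187683 ≥ 5e-5
|T(4,4) − T(3,3)| = 0.0007163 ≥ 5e-5
|T(5,5) − T(4,4)| = 0.0000074 < 5e-5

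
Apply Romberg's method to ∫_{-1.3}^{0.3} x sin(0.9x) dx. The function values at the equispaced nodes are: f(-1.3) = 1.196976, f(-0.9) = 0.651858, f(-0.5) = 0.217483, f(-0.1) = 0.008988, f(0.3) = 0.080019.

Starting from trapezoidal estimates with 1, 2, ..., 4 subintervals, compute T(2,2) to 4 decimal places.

T(0,0) (trapezoid, 1 panel, h=1.6000): 1.021596
T(1,0) (trapezoid, 2 panels, h=0.8000): 0.684784
T(2,0) (trapezoid, 4 panels, h=0.4000): 0.606731
T(1,1) = 0.684784 + (0.684784 − 1.021596)/3 = 0.572513
T(2,1) = 0.606731 + (0.606731 − 0.684784)/3 = 0.580713
T(2,2) = 0.580713 + (0.580713 − 0.572513)/15 = 0.581260

0.5813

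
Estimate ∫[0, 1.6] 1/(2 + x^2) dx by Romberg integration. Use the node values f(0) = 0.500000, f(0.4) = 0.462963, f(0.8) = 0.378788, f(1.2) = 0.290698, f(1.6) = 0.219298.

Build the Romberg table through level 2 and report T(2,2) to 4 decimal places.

0.5991

T(0,0) (trapezoid, 1 panel, h=1.6000): 0.575438
T(1,0) (trapezoid, 2 panels, h=0.8000): 0.590750
T(2,0) (trapezoid, 4 panels, h=0.4000): 0.596839
T(1,1) = 0.590750 + (0.590750 − 0.575438)/3 = 0.595854
T(2,1) = 0.596839 + (0.596839 − 0.590750)/3 = 0.598869
T(2,2) = 0.598869 + (0.598869 − 0.595854)/15 = 0.599070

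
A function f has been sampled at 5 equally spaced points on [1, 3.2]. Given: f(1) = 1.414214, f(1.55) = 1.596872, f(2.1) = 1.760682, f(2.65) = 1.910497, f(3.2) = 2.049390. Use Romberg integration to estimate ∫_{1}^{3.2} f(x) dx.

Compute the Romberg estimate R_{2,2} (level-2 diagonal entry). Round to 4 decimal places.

R_{0,0} (trapezoid, 1 panel, h=2.2000): 3.809964
R_{1,0} (trapezoid, 2 panels, h=1.1000): 3.841732
R_{2,0} (trapezoid, 4 panels, h=0.5500): 3.849919
R_{1,1} = 3.841732 + (3.841732 − 3.809964)/3 = 3.852321
R_{2,1} = 3.849919 + (3.849919 − 3.841732)/3 = 3.852648
R_{2,2} = 3.852648 + (3.852648 − 3.852321)/15 = 3.852670

3.8527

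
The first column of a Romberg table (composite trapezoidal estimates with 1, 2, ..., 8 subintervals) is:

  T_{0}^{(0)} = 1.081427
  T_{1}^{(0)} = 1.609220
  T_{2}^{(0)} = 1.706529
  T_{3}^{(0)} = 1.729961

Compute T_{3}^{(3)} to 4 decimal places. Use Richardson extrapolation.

T_{1}^{(1)} = (4·1.609220 − 1.081427) / 3 = 1.785151
T_{2}^{(1)} = 1.706529 + (1.706529 − 1.609220)/3 = 1.738965
T_{3}^{(1)} = 1.729961 + (1.729961 − 1.706529)/3 = 1.737772
T_{2}^{(2)} = (16·1.738965 − 1.785151) / 15 = 1.735886
T_{3}^{(2)} = (16·1.737772 − 1.738965) / 15 = 1.737692
T_{3}^{(3)} = (64·1.737692 − 1.735886) / 63 = 1.737721

1.7377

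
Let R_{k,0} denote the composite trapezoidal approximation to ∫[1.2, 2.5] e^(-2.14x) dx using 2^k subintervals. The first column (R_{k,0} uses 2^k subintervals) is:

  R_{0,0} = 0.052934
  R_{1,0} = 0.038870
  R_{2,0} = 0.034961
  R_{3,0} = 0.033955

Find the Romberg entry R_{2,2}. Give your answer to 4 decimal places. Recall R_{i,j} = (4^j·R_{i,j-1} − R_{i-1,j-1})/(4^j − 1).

R_{1,1} = (4·0.038870 − 0.052934) / 3 = 0.034182
R_{2,1} = (4·0.034961 − 0.038870) / 3 = 0.033658
R_{2,2} = 0.033658 + (0.033658 − 0.034182)/15 = 0.033623

0.0336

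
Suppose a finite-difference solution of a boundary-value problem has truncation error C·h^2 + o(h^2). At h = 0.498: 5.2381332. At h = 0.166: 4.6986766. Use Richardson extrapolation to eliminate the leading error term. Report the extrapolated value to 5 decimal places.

Extrapolated value = (9·A(h/3) − A(h)) / (9 − 1)
= (9·4.6986766 − 5.2381332) / 8
= 37.0499562 / 8 = 4.6312445

4.63124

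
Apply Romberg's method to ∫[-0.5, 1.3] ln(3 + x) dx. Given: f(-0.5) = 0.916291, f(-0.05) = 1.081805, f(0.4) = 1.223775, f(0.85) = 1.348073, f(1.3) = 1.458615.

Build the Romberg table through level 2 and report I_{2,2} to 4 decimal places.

2.1813

I_{0,0} (trapezoid, 1 panel, h=1.8000): 2.137415
I_{1,0} (trapezoid, 2 panels, h=0.9000): 2.170105
I_{2,0} (trapezoid, 4 panels, h=0.4500): 2.178498
I_{1,1} = 2.170105 + (2.170105 − 2.137415)/3 = 2.181002
I_{2,1} = 2.178498 + (2.178498 − 2.170105)/3 = 2.181296
I_{2,2} = 2.181296 + (2.181296 − 2.181002)/15 = 2.181316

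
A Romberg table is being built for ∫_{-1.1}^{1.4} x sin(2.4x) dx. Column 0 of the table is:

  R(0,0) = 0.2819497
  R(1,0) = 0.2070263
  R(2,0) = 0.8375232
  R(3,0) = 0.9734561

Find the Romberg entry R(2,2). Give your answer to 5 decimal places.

Richardson extrapolation on the trapezoidal column (denominator 4−1=3):
R(1,1) = (4·0.2070263 − 0.2819497) / 3 = 0.1820518
R(2,1) = (4·0.8375232 − 0.2070263) / 3 = 1.0476888
R(2,2) = (16·1.0476888 − 0.1820518) / 15 = 1.1053979

1.10540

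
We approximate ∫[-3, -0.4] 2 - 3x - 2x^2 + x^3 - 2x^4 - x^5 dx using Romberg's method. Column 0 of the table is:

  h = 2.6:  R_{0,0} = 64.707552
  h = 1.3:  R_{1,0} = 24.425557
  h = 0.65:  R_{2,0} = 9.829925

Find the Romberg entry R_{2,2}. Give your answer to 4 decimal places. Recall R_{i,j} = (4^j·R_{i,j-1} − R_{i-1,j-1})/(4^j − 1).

Richardson extrapolation on the trapezoidal column (denominator 4−1=3):
R_{1,1} = (4·24.425557 − 64.707552) / 3 = 10.998225
R_{2,1} = 9.829925 + (9.829925 − 24.425557)/3 = 4.964714
R_{2,2} = 4.964714 + (4.964714 − 10.998225)/15 = 4.562480

4.5625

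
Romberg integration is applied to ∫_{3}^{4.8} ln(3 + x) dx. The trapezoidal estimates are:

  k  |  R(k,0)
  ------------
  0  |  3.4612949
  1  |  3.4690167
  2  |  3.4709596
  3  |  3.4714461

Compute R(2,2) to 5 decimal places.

3.47161

Richardson extrapolation on the trapezoidal column (denominator 4−1=3):
R(1,1) = (4·3.4690167 − 3.4612949) / 3 = 3.4715906
R(2,1) = 3.4709596 + (3.4709596 − 3.4690167)/3 = 3.4716072
R(2,2) = (16·3.4716072 − 3.4715906) / 15 = 3.4716083
(Column j=1 coincides with Simpson's rule on the same nodes.)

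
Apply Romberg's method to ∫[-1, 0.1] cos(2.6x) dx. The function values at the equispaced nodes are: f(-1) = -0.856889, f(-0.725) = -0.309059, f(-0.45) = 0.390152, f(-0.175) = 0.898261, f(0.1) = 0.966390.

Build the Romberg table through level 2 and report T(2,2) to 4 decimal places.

0.2970

T(0,0) (trapezoid, 1 panel, h=1.1000): 0.060226
T(1,0) (trapezoid, 2 panels, h=0.5500): 0.244696
T(2,0) (trapezoid, 4 panels, h=0.2750): 0.284379
T(1,1) = 0.244696 + (0.244696 − 0.060226)/3 = 0.306186
T(2,1) = 0.284379 + (0.284379 − 0.244696)/3 = 0.297607
T(2,2) = 0.297607 + (0.297607 − 0.306186)/15 = 0.297035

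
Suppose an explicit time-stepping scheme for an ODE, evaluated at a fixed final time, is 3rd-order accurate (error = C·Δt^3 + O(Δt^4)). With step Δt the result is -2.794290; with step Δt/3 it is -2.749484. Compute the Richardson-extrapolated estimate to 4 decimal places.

-2.7478

Extrapolated value = (27·A(Δt/3) − A(Δt)) / (27 − 1)
= (27·(-2.749484) − (-2.794290)) / 26
= -71.441778 / 26 = -2.747761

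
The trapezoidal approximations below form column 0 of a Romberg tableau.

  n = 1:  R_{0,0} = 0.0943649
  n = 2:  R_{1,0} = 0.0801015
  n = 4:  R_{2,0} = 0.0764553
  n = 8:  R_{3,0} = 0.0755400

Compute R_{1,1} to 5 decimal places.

Richardson extrapolation on the trapezoidal column (denominator 4−1=3):
R_{1,1} = (4·0.0801015 − 0.0943649) / 3 = 0.0753470

0.07535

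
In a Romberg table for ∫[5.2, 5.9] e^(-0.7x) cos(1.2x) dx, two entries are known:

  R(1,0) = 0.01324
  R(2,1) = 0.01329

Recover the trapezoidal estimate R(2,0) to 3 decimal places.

From R(2,1) = (4·R(2,0) − R(1,0))/3, solve for R(2,0):
4·R(2,0) = 3·0.01329 + 0.01324 = 0.05311
R(2,0) = 0.01328

0.013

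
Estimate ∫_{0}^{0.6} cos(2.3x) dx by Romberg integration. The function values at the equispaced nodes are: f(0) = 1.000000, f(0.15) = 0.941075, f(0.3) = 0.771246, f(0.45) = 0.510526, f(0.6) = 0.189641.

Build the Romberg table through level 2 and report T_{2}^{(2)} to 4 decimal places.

0.4269

T_{0}^{(0)} (trapezoid, 1 panel, h=0.6000): 0.356892
T_{1}^{(0)} (trapezoid, 2 panels, h=0.3000): 0.409820
T_{2}^{(0)} (trapezoid, 4 panels, h=0.1500): 0.422650
T_{1}^{(1)} = 0.409820 + (0.409820 − 0.356892)/3 = 0.427463
T_{2}^{(1)} = 0.422650 + (0.422650 − 0.409820)/3 = 0.426927
T_{2}^{(2)} = 0.426927 + (0.426927 − 0.427463)/15 = 0.426891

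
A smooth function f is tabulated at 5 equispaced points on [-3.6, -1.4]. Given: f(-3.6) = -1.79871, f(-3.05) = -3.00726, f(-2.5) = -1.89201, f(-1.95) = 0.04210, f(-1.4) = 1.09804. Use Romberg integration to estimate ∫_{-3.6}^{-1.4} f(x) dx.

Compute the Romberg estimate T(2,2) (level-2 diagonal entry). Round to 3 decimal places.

T(0,0) (trapezoid, 1 panel, h=2.2000): -0.77074
T(1,0) (trapezoid, 2 panels, h=1.1000): -2.46658
T(2,0) (trapezoid, 4 panels, h=0.5500): -2.86413
T(1,1) = -2.46658 + (-2.46658 − (-0.77074))/3 = -3.03186
T(2,1) = -2.86413 + (-2.86413 − (-2.46658))/3 = -2.99665
T(2,2) = -2.99665 + (-2.99665 − (-3.03186))/15 = -2.99430

-2.994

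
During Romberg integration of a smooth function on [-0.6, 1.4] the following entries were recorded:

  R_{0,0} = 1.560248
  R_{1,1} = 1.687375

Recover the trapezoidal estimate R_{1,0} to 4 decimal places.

From R_{1,1} = (4·R_{1,0} − R_{0,0})/3, solve for R_{1,0}:
4·R_{1,0} = 3·1.687375 + 1.560248 = 6.622373
R_{1,0} = 1.655593

1.6556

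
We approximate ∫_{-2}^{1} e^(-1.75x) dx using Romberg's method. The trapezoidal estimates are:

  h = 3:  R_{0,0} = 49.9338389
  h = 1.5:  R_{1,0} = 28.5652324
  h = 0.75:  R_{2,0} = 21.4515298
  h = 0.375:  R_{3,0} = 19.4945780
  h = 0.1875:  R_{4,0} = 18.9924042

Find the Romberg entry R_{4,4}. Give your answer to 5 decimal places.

R_{1,1} = 28.5652324 + (28.5652324 − 49.9338389)/3 = 21.4423636
R_{2,1} = (4·21.4515298 − 28.5652324) / 3 = 19.0802956
R_{3,1} = (4·19.4945780 − 21.4515298) / 3 = 18.8422607
R_{4,1} = 18.9924042 + (18.9924042 − 19.4945780)/3 = 18.8250129
R_{2,2} = 19.0802956 + (19.0802956 − 21.4423636)/15 = 18.9228244
R_{3,2} = 18.8422607 + (18.8422607 − 19.0802956)/15 = 18.8263917
R_{4,2} = 18.8250129 + (18.8250129 − 18.8422607)/15 = 18.8238630
R_{3,3} = (64·18.8263917 − 18.9228244) / 63 = 18.8248610
R_{4,3} = (64·18.8238630 − 18.8263917) / 63 = 18.8238229
R_{4,4} = (256·18.8238229 − 18.8248610) / 255 = 18.8238188

18.82382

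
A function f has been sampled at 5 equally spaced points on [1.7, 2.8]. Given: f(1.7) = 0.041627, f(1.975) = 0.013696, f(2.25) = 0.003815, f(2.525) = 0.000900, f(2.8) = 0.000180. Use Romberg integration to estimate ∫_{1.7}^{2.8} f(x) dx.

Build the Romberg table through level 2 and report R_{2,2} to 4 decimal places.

0.0098

R_{0,0} (trapezoid, 1 panel, h=1.1000): 0.022994
R_{1,0} (trapezoid, 2 panels, h=0.5500): 0.013595
R_{2,0} (trapezoid, 4 panels, h=0.2750): 0.010811
R_{1,1} = 0.013595 + (0.013595 − 0.022994)/3 = 0.010462
R_{2,1} = 0.010811 + (0.010811 − 0.013595)/3 = 0.009883
R_{2,2} = 0.009883 + (0.009883 − 0.010462)/15 = 0.009844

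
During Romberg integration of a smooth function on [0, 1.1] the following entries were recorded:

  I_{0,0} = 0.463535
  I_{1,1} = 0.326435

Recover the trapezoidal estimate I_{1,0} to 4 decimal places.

From I_{1,1} = (4·I_{1,0} − I_{0,0})/3, solve for I_{1,0}:
4·I_{1,0} = 3·0.326435 + 0.463535 = 1.442840
I_{1,0} = 0.360710

0.3607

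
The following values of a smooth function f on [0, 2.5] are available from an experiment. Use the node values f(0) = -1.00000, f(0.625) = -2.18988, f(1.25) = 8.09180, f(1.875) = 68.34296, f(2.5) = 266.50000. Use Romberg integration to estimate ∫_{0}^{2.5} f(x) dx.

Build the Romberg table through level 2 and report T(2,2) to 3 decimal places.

T(0,0) (trapezoid, 1 panel, h=2.5000): 331.87500
T(1,0) (trapezoid, 2 panels, h=1.2500): 176.05225
T(2,0) (trapezoid, 4 panels, h=0.6250): 129.37180
T(1,1) = 176.05225 + (176.05225 − 331.87500)/3 = 124.11133
T(2,1) = 129.37180 + (129.37180 − 176.05225)/3 = 113.81165
T(2,2) = 113.81165 + (113.81165 − 124.11133)/15 = 113.12500

113.125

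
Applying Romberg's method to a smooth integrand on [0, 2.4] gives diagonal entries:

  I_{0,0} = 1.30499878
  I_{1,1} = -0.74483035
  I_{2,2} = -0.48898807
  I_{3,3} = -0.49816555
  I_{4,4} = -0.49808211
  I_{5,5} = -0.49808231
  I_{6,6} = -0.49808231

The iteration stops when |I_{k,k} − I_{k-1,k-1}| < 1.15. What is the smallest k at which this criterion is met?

|I_{1,1} − I_{0,0}| = 2.04982913 ≥ 1.15
|I_{2,2} − I_{1,1}| = 0.25584228 < 1.15

k = 2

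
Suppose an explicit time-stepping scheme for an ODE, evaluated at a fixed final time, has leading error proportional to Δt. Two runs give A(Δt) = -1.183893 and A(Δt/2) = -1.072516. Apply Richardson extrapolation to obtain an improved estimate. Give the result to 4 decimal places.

-0.9611

Extrapolated value = (2·A(Δt/2) − A(Δt)) / (2 − 1)
= (2·(-1.072516) − (-1.183893)) / 1
= -0.961139 / 1 = -0.961139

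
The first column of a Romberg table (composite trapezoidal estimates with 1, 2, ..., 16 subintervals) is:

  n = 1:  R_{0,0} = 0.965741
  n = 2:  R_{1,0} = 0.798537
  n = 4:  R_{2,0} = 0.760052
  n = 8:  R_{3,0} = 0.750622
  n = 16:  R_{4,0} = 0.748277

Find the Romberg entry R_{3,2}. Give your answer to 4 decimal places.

Richardson extrapolation on the trapezoidal column (denominator 4−1=3):
R_{2,1} = (4·0.760052 − 0.798537) / 3 = 0.747224
R_{3,1} = (4·0.750622 − 0.760052) / 3 = 0.747479
R_{3,2} = (16·0.747479 − 0.747224) / 15 = 0.747496

0.7475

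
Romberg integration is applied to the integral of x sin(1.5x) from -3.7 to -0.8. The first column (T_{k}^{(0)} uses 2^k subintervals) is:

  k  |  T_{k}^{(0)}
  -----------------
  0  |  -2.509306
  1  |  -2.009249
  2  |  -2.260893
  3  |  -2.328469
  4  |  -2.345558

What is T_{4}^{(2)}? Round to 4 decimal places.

Richardson extrapolation on the trapezoidal column (denominator 4−1=3):
T_{3}^{(1)} = -2.328469 + (-2.328469 − (-2.260893))/3 = -2.350994
T_{4}^{(1)} = -2.345558 + (-2.345558 − (-2.328469))/3 = -2.351254
T_{4}^{(2)} = -2.351254 + (-2.351254 − (-2.350994))/15 = -2.351271

-2.3513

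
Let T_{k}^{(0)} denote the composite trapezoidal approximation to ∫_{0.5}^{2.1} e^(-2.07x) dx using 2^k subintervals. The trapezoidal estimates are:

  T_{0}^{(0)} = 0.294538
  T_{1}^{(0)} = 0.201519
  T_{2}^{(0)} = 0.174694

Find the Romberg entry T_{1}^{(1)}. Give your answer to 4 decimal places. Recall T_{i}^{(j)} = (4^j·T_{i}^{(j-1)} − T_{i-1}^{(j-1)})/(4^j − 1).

Richardson extrapolation on the trapezoidal column (denominator 4−1=3):
T_{1}^{(1)} = 0.201519 + (0.201519 − 0.294538)/3 = 0.170513
(Column j=1 coincides with Simpson's rule on the same nodes.)

0.1705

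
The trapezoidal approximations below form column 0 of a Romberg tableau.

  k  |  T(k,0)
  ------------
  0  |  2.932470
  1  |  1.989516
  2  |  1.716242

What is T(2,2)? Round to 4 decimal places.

1.6218

Richardson extrapolation on the trapezoidal column (denominator 4−1=3):
T(1,1) = 1.989516 + (1.989516 − 2.932470)/3 = 1.675198
T(2,1) = 1.716242 + (1.716242 − 1.989516)/3 = 1.625151
T(2,2) = (16·1.625151 − 1.675198) / 15 = 1.621815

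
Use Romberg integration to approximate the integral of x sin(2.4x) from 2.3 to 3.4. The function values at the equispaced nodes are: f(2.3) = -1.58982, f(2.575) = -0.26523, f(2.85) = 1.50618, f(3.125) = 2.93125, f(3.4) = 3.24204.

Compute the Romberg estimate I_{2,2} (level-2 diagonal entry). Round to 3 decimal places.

I_{0,0} (trapezoid, 1 panel, h=1.1000): 0.90872
I_{1,0} (trapezoid, 2 panels, h=0.5500): 1.28276
I_{2,0} (trapezoid, 4 panels, h=0.2750): 1.37454
I_{1,1} = 1.28276 + (1.28276 − 0.90872)/3 = 1.40744
I_{2,1} = 1.37454 + (1.37454 − 1.28276)/3 = 1.40513
I_{2,2} = 1.40513 + (1.40513 − 1.40744)/15 = 1.40498

1.405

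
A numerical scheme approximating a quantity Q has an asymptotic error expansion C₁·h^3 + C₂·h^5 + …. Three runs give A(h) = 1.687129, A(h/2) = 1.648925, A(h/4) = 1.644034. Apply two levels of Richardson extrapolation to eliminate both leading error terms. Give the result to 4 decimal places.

First eliminate the h^3 term (factor 2^3 = 8):
  B₁ = (8·1.648925 − 1.687129)/7 = 1.643467
  B₂ = (8·1.644034 − 1.648925)/7 = 1.643335
Then eliminate the h^5 term (factor 2^5 = 32):
  (32·1.643335 − 1.643467)/31 = 1.643331

1.6433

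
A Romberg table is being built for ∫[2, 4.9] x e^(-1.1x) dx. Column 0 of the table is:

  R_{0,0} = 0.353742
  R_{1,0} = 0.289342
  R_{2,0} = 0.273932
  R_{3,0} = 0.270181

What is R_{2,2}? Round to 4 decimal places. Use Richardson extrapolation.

Richardson extrapolation on the trapezoidal column (denominator 4−1=3):
R_{1,1} = (4·0.289342 − 0.353742) / 3 = 0.267875
R_{2,1} = (4·0.273932 − 0.289342) / 3 = 0.268795
R_{2,2} = 0.268795 + (0.268795 − 0.267875)/15 = 0.268856

0.2689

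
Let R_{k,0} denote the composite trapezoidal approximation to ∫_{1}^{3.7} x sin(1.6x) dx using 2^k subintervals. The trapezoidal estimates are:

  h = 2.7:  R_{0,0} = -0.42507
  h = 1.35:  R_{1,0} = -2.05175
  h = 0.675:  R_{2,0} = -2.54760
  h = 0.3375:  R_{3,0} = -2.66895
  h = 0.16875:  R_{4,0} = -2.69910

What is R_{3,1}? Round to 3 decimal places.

R_{3,1} = -2.66895 + (-2.66895 − (-2.54760))/3 = -2.70940

-2.709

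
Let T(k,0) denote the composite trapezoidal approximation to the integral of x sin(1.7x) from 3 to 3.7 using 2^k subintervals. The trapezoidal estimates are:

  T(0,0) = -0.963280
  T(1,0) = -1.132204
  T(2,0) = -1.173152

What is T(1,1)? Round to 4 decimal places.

Richardson extrapolation on the trapezoidal column (denominator 4−1=3):
T(1,1) = -1.132204 + (-1.132204 − (-0.963280))/3 = -1.188512

-1.1885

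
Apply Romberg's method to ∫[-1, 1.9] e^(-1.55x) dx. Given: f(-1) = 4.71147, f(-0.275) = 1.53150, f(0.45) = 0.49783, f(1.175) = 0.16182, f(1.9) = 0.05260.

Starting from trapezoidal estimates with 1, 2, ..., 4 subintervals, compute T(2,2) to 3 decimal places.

T(0,0) (trapezoid, 1 panel, h=2.9000): 6.90790
T(1,0) (trapezoid, 2 panels, h=1.4500): 4.17580
T(2,0) (trapezoid, 4 panels, h=0.7250): 3.31556
T(1,1) = 4.17580 + (4.17580 − 6.90790)/3 = 3.26510
T(2,1) = 3.31556 + (3.31556 − 4.17580)/3 = 3.02881
T(2,2) = 3.02881 + (3.02881 − 3.26510)/15 = 3.01306

3.013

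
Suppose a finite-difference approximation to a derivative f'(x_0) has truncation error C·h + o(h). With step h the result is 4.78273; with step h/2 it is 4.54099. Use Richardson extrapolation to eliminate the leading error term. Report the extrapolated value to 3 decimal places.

4.299

Extrapolated value = (2·A(h/2) − A(h)) / (2 − 1)
= (2·4.54099 − 4.78273) / 1
= 4.29925 / 1 = 4.29925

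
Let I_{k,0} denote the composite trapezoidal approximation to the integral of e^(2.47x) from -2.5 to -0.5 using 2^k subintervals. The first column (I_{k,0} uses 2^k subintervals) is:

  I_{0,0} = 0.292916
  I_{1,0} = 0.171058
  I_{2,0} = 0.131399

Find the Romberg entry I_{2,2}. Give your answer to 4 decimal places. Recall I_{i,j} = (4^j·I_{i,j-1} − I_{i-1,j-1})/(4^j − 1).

0.1174

Richardson extrapolation on the trapezoidal column (denominator 4−1=3):
I_{1,1} = 0.171058 + (0.171058 − 0.292916)/3 = 0.130439
I_{2,1} = (4·0.131399 − 0.171058) / 3 = 0.118179
I_{2,2} = 0.118179 + (0.118179 − 0.130439)/15 = 0.117362
(Column j=1 coincides with Simpson's rule on the same nodes.)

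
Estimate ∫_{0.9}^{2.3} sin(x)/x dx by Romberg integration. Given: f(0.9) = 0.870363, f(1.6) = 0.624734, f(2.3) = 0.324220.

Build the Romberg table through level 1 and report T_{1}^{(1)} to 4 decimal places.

0.8618

T_{0}^{(0)} (trapezoid, 1 panel, h=1.4000): 0.836208
T_{1}^{(0)} (trapezoid, 2 panels, h=0.7000): 0.855418
T_{1}^{(1)} = 0.855418 + (0.855418 − 0.836208)/3 = 0.861821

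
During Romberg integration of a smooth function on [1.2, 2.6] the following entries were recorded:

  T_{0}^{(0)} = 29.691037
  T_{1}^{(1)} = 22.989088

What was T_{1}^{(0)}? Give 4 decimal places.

From T_{1}^{(1)} = (4·T_{1}^{(0)} − T_{0}^{(0)})/3, solve for T_{1}^{(0)}:
4·T_{1}^{(0)} = 3·22.989088 + 29.691037 = 98.658301
T_{1}^{(0)} = 24.664575

24.6646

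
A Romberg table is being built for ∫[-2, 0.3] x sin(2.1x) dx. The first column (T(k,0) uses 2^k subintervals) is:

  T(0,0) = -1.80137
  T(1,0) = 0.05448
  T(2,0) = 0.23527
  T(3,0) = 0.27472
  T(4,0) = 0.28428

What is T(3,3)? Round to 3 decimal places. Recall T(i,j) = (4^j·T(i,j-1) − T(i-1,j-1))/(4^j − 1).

0.288

T(1,1) = 0.05448 + (0.05448 − (-1.80137))/3 = 0.67310
T(2,1) = 0.23527 + (0.23527 − 0.05448)/3 = 0.29553
T(3,1) = 0.27472 + (0.27472 − 0.23527)/3 = 0.28787
T(2,2) = (16·0.29553 − 0.67310) / 15 = 0.27036
T(3,2) = (16·0.28787 − 0.29553) / 15 = 0.28736
T(3,3) = (64·0.28736 − 0.27036) / 63 = 0.28763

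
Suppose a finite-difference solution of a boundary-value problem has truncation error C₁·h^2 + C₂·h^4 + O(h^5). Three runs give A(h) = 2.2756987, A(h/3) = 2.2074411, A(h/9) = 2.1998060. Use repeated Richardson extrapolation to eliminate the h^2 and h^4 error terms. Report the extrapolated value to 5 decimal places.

2.19885

First eliminate the h^2 term (factor 3^2 = 9):
  B₁ = (9·2.2074411 − 2.2756987)/8 = 2.1989089
  B₂ = (9·2.1998060 − 2.2074411)/8 = 2.1988516
Then eliminate the h^4 term (factor 3^4 = 81):
  (81·2.1988516 − 2.1989089)/80 = 2.1988509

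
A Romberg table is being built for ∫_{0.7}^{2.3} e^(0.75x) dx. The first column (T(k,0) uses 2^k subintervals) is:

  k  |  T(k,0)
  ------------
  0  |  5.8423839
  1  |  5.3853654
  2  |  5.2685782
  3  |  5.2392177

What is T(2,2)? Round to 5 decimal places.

5.22942

Richardson extrapolation on the trapezoidal column (denominator 4−1=3):
T(1,1) = 5.3853654 + (5.3853654 − 5.8423839)/3 = 5.2330259
T(2,1) = 5.2685782 + (5.2685782 − 5.3853654)/3 = 5.2296491
T(2,2) = 5.2296491 + (5.2296491 − 5.2330259)/15 = 5.2294240
(Column j=1 coincides with Simpson's rule on the same nodes.)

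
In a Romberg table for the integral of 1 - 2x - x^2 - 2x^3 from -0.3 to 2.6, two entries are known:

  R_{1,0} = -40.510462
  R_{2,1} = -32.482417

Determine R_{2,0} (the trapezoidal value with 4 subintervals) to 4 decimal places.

From R_{2,1} = (4·R_{2,0} − R_{1,0})/3, solve for R_{2,0}:
4·R_{2,0} = 3·(-32.482417) + (-40.510462) = -137.957713
R_{2,0} = -34.489428

-34.4894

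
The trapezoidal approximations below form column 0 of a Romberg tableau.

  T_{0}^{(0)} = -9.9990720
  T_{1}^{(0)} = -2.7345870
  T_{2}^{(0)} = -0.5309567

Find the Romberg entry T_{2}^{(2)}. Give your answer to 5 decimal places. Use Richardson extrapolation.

Richardson extrapolation on the trapezoidal column (denominator 4−1=3):
T_{1}^{(1)} = (4·(-2.7345870) − (-9.9990720)) / 3 = -0.3130920
T_{2}^{(1)} = -0.5309567 + (-0.5309567 − (-2.7345870))/3 = 0.2035867
T_{2}^{(2)} = 0.2035867 + (0.2035867 − (-0.3130920))/15 = 0.2380319

0.23803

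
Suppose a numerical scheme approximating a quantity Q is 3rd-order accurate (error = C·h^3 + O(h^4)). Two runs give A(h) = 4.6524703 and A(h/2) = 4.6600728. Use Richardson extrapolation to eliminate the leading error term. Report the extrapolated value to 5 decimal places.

Extrapolated value = (8·A(h/2) − A(h)) / (8 − 1)
= (8·4.6600728 − 4.6524703) / 7
= 32.6281121 / 7 = 4.6611589

4.66116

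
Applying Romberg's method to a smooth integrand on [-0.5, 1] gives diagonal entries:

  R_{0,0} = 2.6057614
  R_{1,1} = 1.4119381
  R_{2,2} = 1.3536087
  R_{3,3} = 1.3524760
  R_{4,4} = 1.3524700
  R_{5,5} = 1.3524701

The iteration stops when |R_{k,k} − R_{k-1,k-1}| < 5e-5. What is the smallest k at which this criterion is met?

k = 4

|R_{1,1} − R_{0,0}| = 1.1938233 ≥ 5e-5
|R_{2,2} − R_{1,1}| = 0.0583294 ≥ 5e-5
|R_{3,3} − R_{2,2}| = 0.0011327 ≥ 5e-5
|R_{4,4} − R_{3,3}| = 0.0000060 < 5e-5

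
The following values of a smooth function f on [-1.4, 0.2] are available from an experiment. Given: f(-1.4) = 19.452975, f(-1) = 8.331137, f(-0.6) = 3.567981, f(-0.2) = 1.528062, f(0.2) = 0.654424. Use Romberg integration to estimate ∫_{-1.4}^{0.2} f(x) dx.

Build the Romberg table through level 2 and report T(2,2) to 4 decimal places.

8.8722

T(0,0) (trapezoid, 1 panel, h=1.6000): 16.085919
T(1,0) (trapezoid, 2 panels, h=0.8000): 10.897344
T(2,0) (trapezoid, 4 panels, h=0.4000): 9.392352
T(1,1) = 10.897344 + (10.897344 − 16.085919)/3 = 9.167819
T(2,1) = 9.392352 + (9.392352 − 10.897344)/3 = 8.890688
T(2,2) = 8.890688 + (8.890688 − 9.167819)/15 = 8.872213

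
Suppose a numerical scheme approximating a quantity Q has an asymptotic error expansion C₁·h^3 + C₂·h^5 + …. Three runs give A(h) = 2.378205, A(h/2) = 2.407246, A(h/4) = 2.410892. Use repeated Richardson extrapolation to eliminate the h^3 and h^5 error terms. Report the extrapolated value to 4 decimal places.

2.4114

First eliminate the h^3 term (factor 2^3 = 8):
  B₁ = (8·2.407246 − 2.378205)/7 = 2.411395
  B₂ = (8·2.410892 − 2.407246)/7 = 2.411413
Then eliminate the h^5 term (factor 2^5 = 32):
  (32·2.411413 − 2.411395)/31 = 2.411414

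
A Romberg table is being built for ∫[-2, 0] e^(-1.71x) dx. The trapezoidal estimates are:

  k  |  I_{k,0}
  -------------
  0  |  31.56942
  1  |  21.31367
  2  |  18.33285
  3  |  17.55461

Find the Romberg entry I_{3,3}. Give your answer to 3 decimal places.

Richardson extrapolation on the trapezoidal column (denominator 4−1=3):
I_{1,1} = 21.31367 + (21.31367 − 31.56942)/3 = 17.89509
I_{2,1} = 18.33285 + (18.33285 − 21.31367)/3 = 17.33924
I_{3,1} = (4·17.55461 − 18.33285) / 3 = 17.29520
I_{2,2} = 17.33924 + (17.33924 − 17.89509)/15 = 17.30218
I_{3,2} = 17.29520 + (17.29520 − 17.33924)/15 = 17.29226
I_{3,3} = (64·17.29226 − 17.30218) / 63 = 17.29210

17.292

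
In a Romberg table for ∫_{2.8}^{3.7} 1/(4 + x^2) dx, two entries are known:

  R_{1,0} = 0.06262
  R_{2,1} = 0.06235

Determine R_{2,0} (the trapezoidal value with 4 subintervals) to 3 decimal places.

From R_{2,1} = (4·R_{2,0} − R_{1,0})/3, solve for R_{2,0}:
4·R_{2,0} = 3·0.06235 + 0.06262 = 0.24967
R_{2,0} = 0.06242

0.062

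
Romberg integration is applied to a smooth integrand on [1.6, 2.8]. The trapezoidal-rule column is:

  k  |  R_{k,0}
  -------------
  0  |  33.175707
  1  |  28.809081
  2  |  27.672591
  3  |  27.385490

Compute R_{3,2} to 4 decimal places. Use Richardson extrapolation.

Richardson extrapolation on the trapezoidal column (denominator 4−1=3):
R_{2,1} = 27.672591 + (27.672591 − 28.809081)/3 = 27.293761
R_{3,1} = (4·27.385490 − 27.672591) / 3 = 27.289790
R_{3,2} = 27.289790 + (27.289790 − 27.293761)/15 = 27.289525

27.2895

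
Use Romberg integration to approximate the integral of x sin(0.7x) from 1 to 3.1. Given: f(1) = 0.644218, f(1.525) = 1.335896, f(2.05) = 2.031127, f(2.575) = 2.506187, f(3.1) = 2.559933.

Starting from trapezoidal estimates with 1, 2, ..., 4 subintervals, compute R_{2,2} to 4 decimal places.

3.9608

R_{0,0} (trapezoid, 1 panel, h=2.1000): 3.364359
R_{1,0} (trapezoid, 2 panels, h=1.0500): 3.814863
R_{2,0} (trapezoid, 4 panels, h=0.5250): 3.924525
R_{1,1} = 3.814863 + (3.814863 − 3.364359)/3 = 3.965031
R_{2,1} = 3.924525 + (3.924525 − 3.814863)/3 = 3.961079
R_{2,2} = 3.961079 + (3.961079 − 3.965031)/15 = 3.960816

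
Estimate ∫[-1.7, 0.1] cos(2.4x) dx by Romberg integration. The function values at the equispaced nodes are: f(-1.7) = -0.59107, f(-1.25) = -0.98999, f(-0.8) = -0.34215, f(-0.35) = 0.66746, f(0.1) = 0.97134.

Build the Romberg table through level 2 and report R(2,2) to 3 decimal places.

-0.235

R(0,0) (trapezoid, 1 panel, h=1.8000): 0.34224
R(1,0) (trapezoid, 2 panels, h=0.9000): -0.13681
R(2,0) (trapezoid, 4 panels, h=0.4500): -0.21355
R(1,1) = -0.13681 + (-0.13681 − 0.34224)/3 = -0.29649
R(2,1) = -0.21355 + (-0.21355 − (-0.13681))/3 = -0.23913
R(2,2) = -0.23913 + (-0.23913 − (-0.29649))/15 = -0.23531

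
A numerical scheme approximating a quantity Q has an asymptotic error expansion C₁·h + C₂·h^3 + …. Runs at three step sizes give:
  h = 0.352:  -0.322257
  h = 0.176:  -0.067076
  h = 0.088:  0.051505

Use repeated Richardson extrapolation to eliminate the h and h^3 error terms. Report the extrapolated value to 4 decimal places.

First eliminate the h term (factor 2^1 = 2):
  B₁ = (2·(-0.067076) − (-0.322257))/1 = 0.188105
  B₂ = (2·0.051505 − (-0.067076))/1 = 0.170086
Then eliminate the h^3 term (factor 2^3 = 8):
  (8·0.170086 − 0.188105)/7 = 0.167512

0.1675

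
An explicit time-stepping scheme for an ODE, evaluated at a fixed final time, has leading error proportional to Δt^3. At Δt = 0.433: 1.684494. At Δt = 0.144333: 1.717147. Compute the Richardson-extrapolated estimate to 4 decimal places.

The leading error scales as Δt^3; refining by a factor of 3 reduces it by 3^3 = 27.
Extrapolated value = (27·A(Δt/3) − A(Δt)) / (27 − 1)
= (27·1.717147 − 1.684494) / 26
= 44.678475 / 26 = 1.718403

1.7184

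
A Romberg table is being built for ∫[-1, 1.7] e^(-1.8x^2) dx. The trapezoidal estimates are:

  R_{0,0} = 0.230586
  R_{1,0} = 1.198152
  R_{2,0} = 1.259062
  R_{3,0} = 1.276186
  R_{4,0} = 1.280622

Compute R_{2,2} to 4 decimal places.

1.2633

R_{1,1} = (4·1.198152 − 0.230586) / 3 = 1.520674
R_{2,1} = 1.259062 + (1.259062 − 1.198152)/3 = 1.279365
R_{2,2} = 1.279365 + (1.279365 − 1.520674)/15 = 1.263278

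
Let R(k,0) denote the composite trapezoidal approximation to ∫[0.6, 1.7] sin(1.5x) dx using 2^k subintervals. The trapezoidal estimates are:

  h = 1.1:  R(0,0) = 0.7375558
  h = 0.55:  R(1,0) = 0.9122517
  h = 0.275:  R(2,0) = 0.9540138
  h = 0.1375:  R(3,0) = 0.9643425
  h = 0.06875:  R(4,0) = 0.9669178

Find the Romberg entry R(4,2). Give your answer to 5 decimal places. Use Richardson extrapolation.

0.96778

Richardson extrapolation on the trapezoidal column (denominator 4−1=3):
R(3,1) = 0.9643425 + (0.9643425 − 0.9540138)/3 = 0.9677854
R(4,1) = (4·0.9669178 − 0.9643425) / 3 = 0.9677762
R(4,2) = 0.9677762 + (0.9677762 − 0.9677854)/15 = 0.9677756
(Column j=1 coincides with Simpson's rule on the same nodes.)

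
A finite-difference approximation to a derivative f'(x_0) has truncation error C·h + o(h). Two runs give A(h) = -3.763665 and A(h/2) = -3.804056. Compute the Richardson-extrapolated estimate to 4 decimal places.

-3.8444

Extrapolated value = (2·A(h/2) − A(h)) / (2 − 1)
= (2·(-3.804056) − (-3.763665)) / 1
= -3.844447 / 1 = -3.844447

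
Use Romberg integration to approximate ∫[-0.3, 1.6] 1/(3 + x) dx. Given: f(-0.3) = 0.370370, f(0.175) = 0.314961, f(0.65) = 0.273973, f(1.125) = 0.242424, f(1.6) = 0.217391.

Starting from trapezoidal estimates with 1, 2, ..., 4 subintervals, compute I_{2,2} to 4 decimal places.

I_{0,0} (trapezoid, 1 panel, h=1.9000): 0.558373
I_{1,0} (trapezoid, 2 panels, h=0.9500): 0.539461
I_{2,0} (trapezoid, 4 panels, h=0.4750): 0.534488
I_{1,1} = 0.539461 + (0.539461 − 0.558373)/3 = 0.533157
I_{2,1} = 0.534488 + (0.534488 − 0.539461)/3 = 0.532830
I_{2,2} = 0.532830 + (0.532830 − 0.533157)/15 = 0.532808

0.5328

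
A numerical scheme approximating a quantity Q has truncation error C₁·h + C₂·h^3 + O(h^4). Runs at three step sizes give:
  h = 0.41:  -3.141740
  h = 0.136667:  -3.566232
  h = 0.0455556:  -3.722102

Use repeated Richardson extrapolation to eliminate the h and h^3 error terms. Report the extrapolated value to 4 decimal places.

-3.8009

First eliminate the h term (factor 3^1 = 3):
  B₁ = (3·(-3.566232) − (-3.141740))/2 = -3.778478
  B₂ = (3·(-3.722102) − (-3.566232))/2 = -3.800037
Then eliminate the h^3 term (factor 3^3 = 27):
  (27·(-3.800037) − (-3.778478))/26 = -3.800866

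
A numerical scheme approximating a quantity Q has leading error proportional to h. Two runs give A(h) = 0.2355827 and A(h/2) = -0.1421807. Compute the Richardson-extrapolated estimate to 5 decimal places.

-0.51994

Extrapolated value = (2·A(h/2) − A(h)) / (2 − 1)
= (2·(-0.1421807) − 0.2355827) / 1
= -0.5199441 / 1 = -0.5199441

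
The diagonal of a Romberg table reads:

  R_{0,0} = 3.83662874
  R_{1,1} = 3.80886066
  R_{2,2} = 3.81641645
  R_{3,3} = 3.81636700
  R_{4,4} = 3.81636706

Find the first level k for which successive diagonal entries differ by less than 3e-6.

k = 4

|R_{1,1} − R_{0,0}| = 0.02776808 ≥ 3e-6
|R_{2,2} − R_{1,1}| = 0.00755579 ≥ 3e-6
|R_{3,3} − R_{2,2}| = 0.00004945 ≥ 3e-6
|R_{4,4} − R_{3,3}| = 0.00000006 < 3e-6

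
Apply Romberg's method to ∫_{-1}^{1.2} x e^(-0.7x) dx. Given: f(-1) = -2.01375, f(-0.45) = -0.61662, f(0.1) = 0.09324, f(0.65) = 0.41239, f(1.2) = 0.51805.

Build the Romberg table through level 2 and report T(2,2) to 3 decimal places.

T(0,0) (trapezoid, 1 panel, h=2.2000): -1.64527
T(1,0) (trapezoid, 2 panels, h=1.1000): -0.72007
T(2,0) (trapezoid, 4 panels, h=0.5500): -0.47236
T(1,1) = -0.72007 + (-0.72007 − (-1.64527))/3 = -0.41167
T(2,1) = -0.47236 + (-0.47236 − (-0.72007))/3 = -0.38979
T(2,2) = -0.38979 + (-0.38979 − (-0.41167))/15 = -0.38833

-0.388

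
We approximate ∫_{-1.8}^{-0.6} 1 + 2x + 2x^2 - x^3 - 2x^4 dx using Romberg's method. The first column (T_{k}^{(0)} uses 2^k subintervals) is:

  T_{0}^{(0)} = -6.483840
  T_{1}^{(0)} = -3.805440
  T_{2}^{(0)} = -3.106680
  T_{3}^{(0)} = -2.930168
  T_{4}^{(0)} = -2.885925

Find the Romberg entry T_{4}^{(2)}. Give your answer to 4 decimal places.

T_{3}^{(1)} = -2.930168 + (-2.930168 − (-3.106680))/3 = -2.871331
T_{4}^{(1)} = (4·(-2.885925) − (-2.930168)) / 3 = -2.871177
T_{4}^{(2)} = -2.871177 + (-2.871177 − (-2.871331))/15 = -2.871167

-2.8712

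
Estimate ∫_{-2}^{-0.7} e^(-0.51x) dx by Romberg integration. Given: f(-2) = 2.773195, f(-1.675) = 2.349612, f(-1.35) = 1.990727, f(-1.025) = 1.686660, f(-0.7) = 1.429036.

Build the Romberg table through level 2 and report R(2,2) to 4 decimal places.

R(0,0) (trapezoid, 1 panel, h=1.3000): 2.731450
R(1,0) (trapezoid, 2 panels, h=0.6500): 2.659698
R(2,0) (trapezoid, 4 panels, h=0.3250): 2.641637
R(1,1) = 2.659698 + (2.659698 − 2.731450)/3 = 2.635781
R(2,1) = 2.641637 + (2.641637 − 2.659698)/3 = 2.635617
R(2,2) = 2.635617 + (2.635617 − 2.635781)/15 = 2.635606

2.6356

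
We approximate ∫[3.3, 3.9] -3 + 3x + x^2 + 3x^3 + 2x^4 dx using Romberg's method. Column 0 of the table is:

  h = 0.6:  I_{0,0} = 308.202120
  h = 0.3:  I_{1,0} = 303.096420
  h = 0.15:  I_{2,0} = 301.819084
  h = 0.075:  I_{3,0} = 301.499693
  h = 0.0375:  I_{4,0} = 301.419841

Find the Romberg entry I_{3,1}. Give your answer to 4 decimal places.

301.3932

Richardson extrapolation on the trapezoidal column (denominator 4−1=3):
I_{3,1} = (4·301.499693 − 301.819084) / 3 = 301.393229
(Column j=1 coincides with Simpson's rule on the same nodes.)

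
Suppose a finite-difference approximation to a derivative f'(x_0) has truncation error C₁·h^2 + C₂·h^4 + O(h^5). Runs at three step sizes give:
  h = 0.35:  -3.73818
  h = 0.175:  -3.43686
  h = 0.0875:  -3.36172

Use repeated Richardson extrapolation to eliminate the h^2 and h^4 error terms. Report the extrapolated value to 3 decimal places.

-3.337

First eliminate the h^2 term (factor 2^2 = 4):
  B₁ = (4·(-3.43686) − (-3.73818))/3 = -3.33642
  B₂ = (4·(-3.36172) − (-3.43686))/3 = -3.33667
Then eliminate the h^4 term (factor 2^4 = 16):
  (16·(-3.33667) − (-3.33642))/15 = -3.33669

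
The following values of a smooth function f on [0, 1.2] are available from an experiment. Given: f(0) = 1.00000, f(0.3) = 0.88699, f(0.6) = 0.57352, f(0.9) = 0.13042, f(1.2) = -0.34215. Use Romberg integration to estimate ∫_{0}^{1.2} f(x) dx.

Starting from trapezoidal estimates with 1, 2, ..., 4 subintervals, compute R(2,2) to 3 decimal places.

R(0,0) (trapezoid, 1 panel, h=1.2000): 0.39471
R(1,0) (trapezoid, 2 panels, h=0.6000): 0.54147
R(2,0) (trapezoid, 4 panels, h=0.3000): 0.57596
R(1,1) = 0.54147 + (0.54147 − 0.39471)/3 = 0.59039
R(2,1) = 0.57596 + (0.57596 − 0.54147)/3 = 0.58746
R(2,2) = 0.58746 + (0.58746 − 0.59039)/15 = 0.58726

0.587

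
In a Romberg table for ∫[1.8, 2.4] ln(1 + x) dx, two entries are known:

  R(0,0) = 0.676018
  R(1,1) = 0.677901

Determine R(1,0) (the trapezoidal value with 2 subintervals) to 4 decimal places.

From R(1,1) = (4·R(1,0) − R(0,0))/3, solve for R(1,0):
4·R(1,0) = 3·0.677901 + 0.676018 = 2.709721
R(1,0) = 0.677430

0.6774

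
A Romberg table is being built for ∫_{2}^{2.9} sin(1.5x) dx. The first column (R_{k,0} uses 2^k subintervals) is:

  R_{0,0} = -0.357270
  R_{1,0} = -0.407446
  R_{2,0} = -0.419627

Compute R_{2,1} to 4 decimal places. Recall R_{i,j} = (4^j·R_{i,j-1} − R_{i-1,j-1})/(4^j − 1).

-0.4237

Richardson extrapolation on the trapezoidal column (denominator 4−1=3):
R_{2,1} = -0.419627 + (-0.419627 − (-0.407446))/3 = -0.423687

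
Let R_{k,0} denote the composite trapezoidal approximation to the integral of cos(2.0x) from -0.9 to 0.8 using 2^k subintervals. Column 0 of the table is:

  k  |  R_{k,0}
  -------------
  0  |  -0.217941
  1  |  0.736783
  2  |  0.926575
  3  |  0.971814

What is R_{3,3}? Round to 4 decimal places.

0.9867

R_{1,1} = (4·0.736783 − (-0.217941)) / 3 = 1.055024
R_{2,1} = 0.926575 + (0.926575 − 0.736783)/3 = 0.989839
R_{3,1} = 0.971814 + (0.971814 − 0.926575)/3 = 0.986894
R_{2,2} = 0.989839 + (0.989839 − 1.055024)/15 = 0.985493
R_{3,2} = (16·0.986894 − 0.989839) / 15 = 0.986698
R_{3,3} = (64·0.986698 − 0.985493) / 63 = 0.986717
(Column j=1 coincides with Simpson's rule on the same nodes.)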